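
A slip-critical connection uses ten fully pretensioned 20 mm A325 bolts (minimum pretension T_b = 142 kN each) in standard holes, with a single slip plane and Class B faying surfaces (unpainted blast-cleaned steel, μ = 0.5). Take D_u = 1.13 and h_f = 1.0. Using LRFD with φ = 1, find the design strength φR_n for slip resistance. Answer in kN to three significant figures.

802 kN

R_n = μ · D_u · h_f · T_b · n_s · n_b = 0.5 × 1.13 × 1.0 × 142 × 1 × 10 = 802.3 kN.
Design strength φR_n = 1 × 802.3 = 802 kN.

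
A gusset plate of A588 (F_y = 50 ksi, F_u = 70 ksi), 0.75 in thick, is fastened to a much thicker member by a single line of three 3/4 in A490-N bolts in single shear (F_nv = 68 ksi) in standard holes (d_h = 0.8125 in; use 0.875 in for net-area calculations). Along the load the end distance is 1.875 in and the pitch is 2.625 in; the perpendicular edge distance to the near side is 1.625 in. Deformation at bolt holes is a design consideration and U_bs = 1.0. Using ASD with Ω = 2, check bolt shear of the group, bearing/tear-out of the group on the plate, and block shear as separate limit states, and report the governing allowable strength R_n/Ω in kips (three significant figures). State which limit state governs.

45.1 kips (bolt shear governs)

Bolt shear: A_b = π·0.75²/4 = 0.4418 in²; R_n = 68 × 0.4418 × 3 × 1 = 90.12 kips → 90.12 / 2 = 45.1 kips.
Bearing: edge l_c = 1.469, r_n = 92.53 kips; interior l_c = 1.812, r_n = 94.5 kips; R_n = 92.53 + 2·94.5 = 281.5 kips → 141 kips.
Block shear: A_gv = 5.344, A_nv = 3.703, A_nt = 0.8906 in²; R_n = min(0.6F_uA_nv, 0.6F_yA_gv) + U_bs·F_u·A_nt = 217.9 kips → 109 kips.
Bolt shear governs: 45.1 kips.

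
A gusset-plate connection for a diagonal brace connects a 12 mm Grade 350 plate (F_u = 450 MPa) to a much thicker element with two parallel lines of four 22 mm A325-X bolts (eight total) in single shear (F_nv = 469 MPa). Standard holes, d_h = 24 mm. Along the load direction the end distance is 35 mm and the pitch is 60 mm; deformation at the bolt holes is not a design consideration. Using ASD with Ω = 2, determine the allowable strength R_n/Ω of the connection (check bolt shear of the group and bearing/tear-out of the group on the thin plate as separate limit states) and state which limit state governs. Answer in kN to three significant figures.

Bolt shear: A_b = π·22²/4 = 380.1 mm²; R_n = 469 × 380.1 × 8 × 1 / 1000 = 1426 kN → 1426 / 2 = 713 kN.
Bearing (1.5 l_c t F_u ≤ 3.0 d t F_u): upper limit = 3.0·22·12·450 / 1000 = 356.4 kN.
  Edge l_c = 35 − 24/2 = 23 → r_n = 186.3 kN; interior l_c = 60 − 24 = 36 → r_n = 291.6 kN.
  R_n,bearing = 2·186.3 + 6·291.6 = 2122 kN → 2122 / 2 = 1060 kN.
Bolt shear governs: 713 kN.

713 kN (bolt shear governs)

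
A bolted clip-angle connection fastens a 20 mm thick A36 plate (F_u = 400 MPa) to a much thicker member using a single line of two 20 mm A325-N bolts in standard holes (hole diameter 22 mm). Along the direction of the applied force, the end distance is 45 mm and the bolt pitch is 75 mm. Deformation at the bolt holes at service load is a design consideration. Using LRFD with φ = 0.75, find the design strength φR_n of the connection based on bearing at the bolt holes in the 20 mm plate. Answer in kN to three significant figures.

533 kN

Per bolt r_n = 1.2 l_c t F_u ≤ 2.4 d t F_u; upper limit = 2.4 × 20 × 20 × 400 / 1000 = 384 kN.
Edge bolt: l_c = 45 − 22/2 = 34 mm → 1.2 × 34 × 20 × 400 / 1000 = 326.4 → r_n = 326.4 kN.
Interior bolts: l_c = 75 − 22 = 53 mm → 1.2 × 53 × 20 × 400 / 1000 = 508.8 → r_n = 384 kN.
R_n = 1 × 326.4 + 1 × 384 = 710.4 kN.
Design strength φR_n = 0.75 × 710.4 = 533 kN.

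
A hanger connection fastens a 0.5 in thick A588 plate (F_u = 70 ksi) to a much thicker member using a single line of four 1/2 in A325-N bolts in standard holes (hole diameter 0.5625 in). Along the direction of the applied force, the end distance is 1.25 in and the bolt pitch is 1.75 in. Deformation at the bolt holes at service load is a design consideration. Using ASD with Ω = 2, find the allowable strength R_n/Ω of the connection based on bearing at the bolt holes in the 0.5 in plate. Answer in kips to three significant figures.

83.3 kips

Per bolt r_n = 1.2 l_c t F_u ≤ 2.4 d t F_u; upper limit = 2.4 × 0.5 × 0.5 × 70 = 42 kips.
Edge bolt: l_c = 1.25 − 0.5625/2 = 0.9688 in → 1.2 × 0.9688 × 0.5 × 70 = 40.69 → r_n = 40.69 kips.
Interior bolts: l_c = 1.75 − 0.5625 = 1.188 in → 1.2 × 1.188 × 0.5 × 70 = 49.88 → r_n = 42 kips.
R_n = 1 × 40.69 + 3 × 42 = 166.7 kips.
Allowable strength R_n/Ω = 166.7 / 2 = 83.3 kips.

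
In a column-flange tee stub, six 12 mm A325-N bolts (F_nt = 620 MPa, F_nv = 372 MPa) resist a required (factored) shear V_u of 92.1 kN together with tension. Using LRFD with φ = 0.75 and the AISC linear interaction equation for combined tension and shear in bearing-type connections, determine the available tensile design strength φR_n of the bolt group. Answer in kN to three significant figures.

A_b = π·12²/4 = 113.1 mm²; f_rv = 92.1 × 1000 / (6 × 113.1) = 135.7 MPa.
F'_nt = 1.3 F_nt − (F_nt / φF_nv) f_rv = 1.3·620 − (620/(0.75·372))·135.7 = 504.4 MPa, capped at F_nt → F'_nt = 504.4 MPa.
R_n = F'_nt · A_b · n = 504.4 × 113.1 × 6 / 1000 = 342.3 kN.
Design strength φR_n = 0.75 × 342.3 = 257 kN.

257 kN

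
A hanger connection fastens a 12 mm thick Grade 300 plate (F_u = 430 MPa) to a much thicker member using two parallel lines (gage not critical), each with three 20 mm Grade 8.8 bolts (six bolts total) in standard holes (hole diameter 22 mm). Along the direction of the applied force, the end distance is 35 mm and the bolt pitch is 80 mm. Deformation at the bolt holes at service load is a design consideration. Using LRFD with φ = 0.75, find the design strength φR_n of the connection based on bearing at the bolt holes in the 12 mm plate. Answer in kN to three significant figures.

Per bolt r_n = 1.2 l_c t F_u ≤ 2.4 d t F_u; upper limit = 2.4 × 20 × 12 × 430 / 1000 = 247.7 kN.
Edge bolt: l_c = 35 − 22/2 = 24 mm → 1.2 × 24 × 12 × 430 / 1000 = 148.6 → r_n = 148.6 kN.
Interior bolts: l_c = 80 − 22 = 58 mm → 1.2 × 58 × 12 × 430 / 1000 = 359.1 → r_n = 247.7 kN.
R_n = 2 × 148.6 + 4 × 247.7 = 1288 kN.
Design strength φR_n = 0.75 × 1288 = 966 kN.

966 kN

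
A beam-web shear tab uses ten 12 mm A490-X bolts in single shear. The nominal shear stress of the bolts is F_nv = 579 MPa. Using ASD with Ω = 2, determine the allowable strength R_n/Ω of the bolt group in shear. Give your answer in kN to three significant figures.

A_b = π × 12² / 4 = 113.1 mm².
R_n = F_nv · A_b · n · n_s = 579 × 113.1 × 10 × 1 / 1000 = 654.8 kN.
Allowable strength R_n/Ω = 654.8 / 2 = 327 kN.

327 kN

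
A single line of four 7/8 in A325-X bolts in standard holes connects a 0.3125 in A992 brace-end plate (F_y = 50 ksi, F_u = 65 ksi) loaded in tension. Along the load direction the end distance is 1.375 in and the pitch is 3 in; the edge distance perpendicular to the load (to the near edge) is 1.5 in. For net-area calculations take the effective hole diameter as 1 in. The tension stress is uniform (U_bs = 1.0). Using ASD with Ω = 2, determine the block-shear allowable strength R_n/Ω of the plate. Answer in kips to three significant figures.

52.1 kips

Shear plane L_v = 1.375 + 3·3 = 10.38 in; A_gv = 10.38 × 0.3125 = 3.242 in².
A_nv = (10.38 − 3.5·1) × 0.3125 = 2.148 in².
A_nt = (1.5 − 0.5·1) × 0.3125 = 0.3125 in².
0.6 F_u A_nv = 83.79 kips; 0.6 F_y A_gv = 97.27 kips → shear rupture governs the shear term.
R_n = 83.79 + 1.0 × 65 × 0.3125 = 104.1 kips.
Allowable strength R_n/Ω = 104.1 / 2 = 52.1 kips.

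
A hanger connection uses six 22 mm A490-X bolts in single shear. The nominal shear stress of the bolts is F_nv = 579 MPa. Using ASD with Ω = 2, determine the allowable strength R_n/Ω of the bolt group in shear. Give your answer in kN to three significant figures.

660 kN

A_b = π × 22² / 4 = 380.1 mm².
R_n = F_nv · A_b · n · n_s = 579 × 380.1 × 6 × 1 / 1000 = 1321 kN.
Allowable strength R_n/Ω = 1321 / 2 = 660 kN.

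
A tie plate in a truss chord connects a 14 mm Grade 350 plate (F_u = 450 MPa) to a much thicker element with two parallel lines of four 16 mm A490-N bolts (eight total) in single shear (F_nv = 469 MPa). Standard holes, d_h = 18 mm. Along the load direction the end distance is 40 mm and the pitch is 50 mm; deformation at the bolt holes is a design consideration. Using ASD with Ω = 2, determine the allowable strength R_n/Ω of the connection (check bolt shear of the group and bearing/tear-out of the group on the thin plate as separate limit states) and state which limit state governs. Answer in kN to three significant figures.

Bolt shear: A_b = π·16²/4 = 201.1 mm²; R_n = 469 × 201.1 × 8 × 1 / 1000 = 754.4 kN → 754.4 / 2 = 377 kN.
Bearing (1.2 l_c t F_u ≤ 2.4 d t F_u): upper limit = 2.4·16·14·450 / 1000 = 241.9 kN.
  Edge l_c = 40 − 18/2 = 31 → r_n = 234.4 kN; interior l_c = 50 − 18 = 32 → r_n = 241.9 kN.
  R_n,bearing = 2·234.4 + 6·241.9 = 1920 kN → 1920 / 2 = 960 kN.
Bolt shear governs: 377 kN.

377 kN (bolt shear governs)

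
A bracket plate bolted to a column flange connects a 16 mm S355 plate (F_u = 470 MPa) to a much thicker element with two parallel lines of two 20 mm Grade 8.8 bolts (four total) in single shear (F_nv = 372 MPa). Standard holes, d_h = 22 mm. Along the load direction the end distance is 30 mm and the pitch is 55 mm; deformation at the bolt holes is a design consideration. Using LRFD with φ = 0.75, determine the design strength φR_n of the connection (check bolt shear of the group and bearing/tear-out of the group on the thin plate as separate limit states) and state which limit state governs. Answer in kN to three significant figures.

351 kN (bolt shear governs)

Bolt shear: A_b = π·20²/4 = 314.2 mm²; R_n = 372 × 314.2 × 4 × 1 / 1000 = 467.5 kN → 0.75 × 467.5 = 351 kN.
Bearing (1.2 l_c t F_u ≤ 2.4 d t F_u): upper limit = 2.4·20·16·470 / 1000 = 361 kN.
  Edge l_c = 30 − 22/2 = 19 → r_n = 171.5 kN; interior l_c = 55 − 22 = 33 → r_n = 297.8 kN.
  R_n,bearing = 2·171.5 + 2·297.8 = 938.5 kN → 0.75 × 938.5 = 704 kN.
Bolt shear governs: 351 kN.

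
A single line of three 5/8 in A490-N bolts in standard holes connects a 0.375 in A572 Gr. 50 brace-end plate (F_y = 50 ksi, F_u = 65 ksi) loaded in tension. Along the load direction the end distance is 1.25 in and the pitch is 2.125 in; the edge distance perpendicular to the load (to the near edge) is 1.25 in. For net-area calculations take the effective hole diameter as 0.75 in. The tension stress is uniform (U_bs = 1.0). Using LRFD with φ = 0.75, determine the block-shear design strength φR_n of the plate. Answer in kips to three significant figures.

Shear plane L_v = 1.25 + 2·2.125 = 5.5 in; A_gv = 5.5 × 0.375 = 2.062 in².
A_nv = (5.5 − 2.5·0.75) × 0.375 = 1.359 in².
A_nt = (1.25 − 0.5·0.75) × 0.375 = 0.3281 in².
0.6 F_u A_nv = 53.02 kips; 0.6 F_y A_gv = 61.88 kips → shear rupture governs the shear term.
R_n = 53.02 + 1.0 × 65 × 0.3281 = 74.34 kips.
Design strength φR_n = 0.75 × 74.34 = 55.8 kips.

55.8 kips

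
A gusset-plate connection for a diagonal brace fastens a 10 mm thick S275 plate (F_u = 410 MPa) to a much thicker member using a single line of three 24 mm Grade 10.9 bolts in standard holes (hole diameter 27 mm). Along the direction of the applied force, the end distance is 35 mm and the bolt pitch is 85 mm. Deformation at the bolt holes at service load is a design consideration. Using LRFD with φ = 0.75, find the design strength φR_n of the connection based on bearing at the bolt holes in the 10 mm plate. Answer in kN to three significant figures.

434 kN

Per bolt r_n = 1.2 l_c t F_u ≤ 2.4 d t F_u; upper limit = 2.4 × 24 × 10 × 410 / 1000 = 236.2 kN.
Edge bolt: l_c = 35 − 27/2 = 21.5 mm → 1.2 × 21.5 × 10 × 410 / 1000 = 105.8 → r_n = 105.8 kN.
Interior bolts: l_c = 85 − 27 = 58 mm → 1.2 × 58 × 10 × 410 / 1000 = 285.4 → r_n = 236.2 kN.
R_n = 1 × 105.8 + 2 × 236.2 = 578.1 kN.
Design strength φR_n = 0.75 × 578.1 = 434 kN.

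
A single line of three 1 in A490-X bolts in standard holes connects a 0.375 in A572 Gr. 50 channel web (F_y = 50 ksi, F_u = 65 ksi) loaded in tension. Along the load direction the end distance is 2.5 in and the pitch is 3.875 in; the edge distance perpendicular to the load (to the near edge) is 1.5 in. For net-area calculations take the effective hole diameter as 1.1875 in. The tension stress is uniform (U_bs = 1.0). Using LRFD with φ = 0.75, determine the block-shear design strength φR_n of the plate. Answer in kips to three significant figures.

Shear plane L_v = 2.5 + 2·3.875 = 10.25 in; A_gv = 10.25 × 0.375 = 3.844 in².
A_nv = (10.25 − 2.5·1.1875) × 0.375 = 2.73 in².
A_nt = (1.5 − 0.5·1.1875) × 0.375 = 0.3398 in².
0.6 F_u A_nv = 106.5 kips; 0.6 F_y A_gv = 115.3 kips → shear rupture governs the shear term.
R_n = 106.5 + 1.0 × 65 × 0.3398 = 128.6 kips.
Design strength φR_n = 0.75 × 128.6 = 96.4 kips.

96.4 kips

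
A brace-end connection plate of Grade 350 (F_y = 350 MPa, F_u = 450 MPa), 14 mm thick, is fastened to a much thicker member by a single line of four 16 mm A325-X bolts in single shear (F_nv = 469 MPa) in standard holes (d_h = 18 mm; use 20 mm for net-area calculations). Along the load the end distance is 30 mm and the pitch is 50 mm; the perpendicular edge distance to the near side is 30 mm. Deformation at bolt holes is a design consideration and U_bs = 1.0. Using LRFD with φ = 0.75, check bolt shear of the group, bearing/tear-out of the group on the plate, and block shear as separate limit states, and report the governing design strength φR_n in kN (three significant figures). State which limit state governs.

283 kN (bolt shear governs)

Bolt shear: A_b = π·16²/4 = 201.1 mm²; R_n = 469 × 201.1 × 4 × 1 / 1000 = 377.2 kN → 0.75 × 377.2 = 283 kN.
Bearing: edge l_c = 21, r_n = 158.8 kN; interior l_c = 32, r_n = 241.9 kN; R_n = 158.8 + 3·241.9 = 884.5 kN → 663 kN.
Block shear: A_gv = 2520, A_nv = 1540, A_nt = 280 mm²; R_n = min(0.6F_uA_nv, 0.6F_yA_gv) + U_bs·F_u·A_nt = 541.8 kN → 406 kN.
Bolt shear governs: 283 kN.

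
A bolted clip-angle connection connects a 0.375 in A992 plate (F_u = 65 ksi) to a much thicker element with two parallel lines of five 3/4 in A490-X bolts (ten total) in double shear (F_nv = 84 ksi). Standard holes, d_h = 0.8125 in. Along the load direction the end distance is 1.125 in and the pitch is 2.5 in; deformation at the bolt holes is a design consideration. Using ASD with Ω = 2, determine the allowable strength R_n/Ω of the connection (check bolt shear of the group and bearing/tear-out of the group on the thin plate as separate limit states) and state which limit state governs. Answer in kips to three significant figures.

197 kips (bearing governs)

Bolt shear: A_b = π·0.75²/4 = 0.4418 in²; R_n = 84 × 0.4418 × 10 × 2 = 742.2 kips → 742.2 / 2 = 371 kips.
Bearing (1.2 l_c t F_u ≤ 2.4 d t F_u): upper limit = 2.4·0.75·0.375·65 = 43.87 kips.
  Edge l_c = 1.125 − 0.8125/2 = 0.7188 → r_n = 21.02 kips; interior l_c = 2.5 − 0.8125 = 1.688 → r_n = 43.87 kips.
  R_n,bearing = 2·21.02 + 8·43.87 = 393 kips → 393 / 2 = 197 kips.
Bearing governs: 197 kips.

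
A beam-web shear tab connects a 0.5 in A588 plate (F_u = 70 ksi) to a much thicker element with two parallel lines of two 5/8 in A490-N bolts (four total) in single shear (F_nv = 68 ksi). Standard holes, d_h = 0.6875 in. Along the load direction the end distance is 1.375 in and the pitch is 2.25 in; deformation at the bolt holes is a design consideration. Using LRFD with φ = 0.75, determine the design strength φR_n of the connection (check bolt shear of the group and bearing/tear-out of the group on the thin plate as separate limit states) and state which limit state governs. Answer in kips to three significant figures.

62.6 kips (bolt shear governs)

Bolt shear: A_b = π·0.625²/4 = 0.3068 in²; R_n = 68 × 0.3068 × 4 × 1 = 83.45 kips → 0.75 × 83.45 = 62.6 kips.
Bearing (1.2 l_c t F_u ≤ 2.4 d t F_u): upper limit = 2.4·0.625·0.5·70 = 52.5 kips.
  Edge l_c = 1.375 − 0.6875/2 = 1.031 → r_n = 43.31 kips; interior l_c = 2.25 − 0.6875 = 1.562 → r_n = 52.5 kips.
  R_n,bearing = 2·43.31 + 2·52.5 = 191.6 kips → 0.75 × 191.6 = 144 kips.
Bolt shear governs: 62.6 kips.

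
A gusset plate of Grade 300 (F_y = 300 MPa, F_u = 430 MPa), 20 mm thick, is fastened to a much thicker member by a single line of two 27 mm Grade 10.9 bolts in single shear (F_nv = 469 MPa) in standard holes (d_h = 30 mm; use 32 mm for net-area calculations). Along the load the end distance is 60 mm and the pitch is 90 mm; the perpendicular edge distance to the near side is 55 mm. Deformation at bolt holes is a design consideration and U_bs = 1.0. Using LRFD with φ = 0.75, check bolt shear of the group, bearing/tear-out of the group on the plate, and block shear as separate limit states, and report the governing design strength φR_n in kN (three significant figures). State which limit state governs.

Bolt shear: A_b = π·27²/4 = 572.6 mm²; R_n = 469 × 572.6 × 2 × 1 / 1000 = 537.1 kN → 0.75 × 537.1 = 403 kN.
Bearing: edge l_c = 45, r_n = 464.4 kN; interior l_c = 60, r_n = 557.3 kN; R_n = 464.4 + 1·557.3 = 1022 kN → 766 kN.
Block shear: A_gv = 3000, A_nv = 2040, A_nt = 780 mm²; R_n = min(0.6F_uA_nv, 0.6F_yA_gv) + U_bs·F_u·A_nt = 861.7 kN → 646 kN.
Bolt shear governs: 403 kN.

403 kN (bolt shear governs)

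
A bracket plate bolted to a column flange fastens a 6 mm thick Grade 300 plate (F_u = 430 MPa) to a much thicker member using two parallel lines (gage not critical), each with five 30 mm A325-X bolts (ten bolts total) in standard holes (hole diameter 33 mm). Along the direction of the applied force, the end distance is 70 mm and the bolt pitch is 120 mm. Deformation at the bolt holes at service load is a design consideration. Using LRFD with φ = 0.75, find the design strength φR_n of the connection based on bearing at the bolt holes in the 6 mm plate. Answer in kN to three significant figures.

Per bolt r_n = 1.2 l_c t F_u ≤ 2.4 d t F_u; upper limit = 2.4 × 30 × 6 × 430 / 1000 = 185.8 kN.
Edge bolt: l_c = 70 − 33/2 = 53.5 mm → 1.2 × 53.5 × 6 × 430 / 1000 = 165.6 → r_n = 165.6 kN.
Interior bolts: l_c = 120 − 33 = 87 mm → 1.2 × 87 × 6 × 430 / 1000 = 269.4 → r_n = 185.8 kN.
R_n = 2 × 165.6 + 8 × 185.8 = 1817 kN.
Design strength φR_n = 0.75 × 1817 = 1360 kN.

1360 kN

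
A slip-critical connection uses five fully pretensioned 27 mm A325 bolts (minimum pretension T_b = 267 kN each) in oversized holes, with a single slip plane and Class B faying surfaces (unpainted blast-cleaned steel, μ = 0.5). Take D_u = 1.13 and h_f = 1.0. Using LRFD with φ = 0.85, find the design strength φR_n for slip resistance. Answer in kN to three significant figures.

R_n = μ · D_u · h_f · T_b · n_s · n_b = 0.5 × 1.13 × 1.0 × 267 × 1 × 5 = 754.3 kN.
Design strength φR_n = 0.85 × 754.3 = 641 kN.

641 kN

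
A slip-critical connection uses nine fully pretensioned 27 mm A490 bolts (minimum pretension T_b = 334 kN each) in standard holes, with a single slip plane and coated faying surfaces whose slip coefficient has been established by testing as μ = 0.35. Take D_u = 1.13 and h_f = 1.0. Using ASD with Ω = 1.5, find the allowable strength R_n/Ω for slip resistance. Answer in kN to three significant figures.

793 kN

R_n = μ · D_u · h_f · T_b · n_s · n_b = 0.35 × 1.13 × 1.0 × 334 × 1 × 9 = 1189 kN.
Allowable strength R_n/Ω = 1189 / 1.5 = 793 kN.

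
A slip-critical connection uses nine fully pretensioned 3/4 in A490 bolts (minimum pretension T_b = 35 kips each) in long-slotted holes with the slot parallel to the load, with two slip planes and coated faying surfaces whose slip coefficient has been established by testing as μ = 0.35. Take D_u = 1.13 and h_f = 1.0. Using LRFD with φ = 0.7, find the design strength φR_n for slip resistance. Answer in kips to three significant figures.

R_n = μ · D_u · h_f · T_b · n_s · n_b = 0.35 × 1.13 × 1.0 × 35 × 2 × 9 = 249.2 kips.
Design strength φR_n = 0.7 × 249.2 = 174 kips.

174 kips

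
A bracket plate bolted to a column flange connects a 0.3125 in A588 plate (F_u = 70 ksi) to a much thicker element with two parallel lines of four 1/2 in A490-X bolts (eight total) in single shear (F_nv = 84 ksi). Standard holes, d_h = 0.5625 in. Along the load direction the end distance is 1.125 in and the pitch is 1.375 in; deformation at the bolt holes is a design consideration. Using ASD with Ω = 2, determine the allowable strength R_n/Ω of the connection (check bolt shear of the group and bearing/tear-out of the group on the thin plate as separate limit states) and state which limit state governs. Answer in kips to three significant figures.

Bolt shear: A_b = π·0.5²/4 = 0.1963 in²; R_n = 84 × 0.1963 × 8 × 1 = 131.9 kips → 131.9 / 2 = 66 kips.
Bearing (1.2 l_c t F_u ≤ 2.4 d t F_u): upper limit = 2.4·0.5·0.3125·70 = 26.25 kips.
  Edge l_c = 1.125 − 0.5625/2 = 0.8438 → r_n = 22.15 kips; interior l_c = 1.375 − 0.5625 = 0.8125 → r_n = 21.33 kips.
  R_n,bearing = 2·22.15 + 6·21.33 = 172.3 kips → 172.3 / 2 = 86.1 kips.
Bolt shear governs: 66 kips.

66 kips (bolt shear governs)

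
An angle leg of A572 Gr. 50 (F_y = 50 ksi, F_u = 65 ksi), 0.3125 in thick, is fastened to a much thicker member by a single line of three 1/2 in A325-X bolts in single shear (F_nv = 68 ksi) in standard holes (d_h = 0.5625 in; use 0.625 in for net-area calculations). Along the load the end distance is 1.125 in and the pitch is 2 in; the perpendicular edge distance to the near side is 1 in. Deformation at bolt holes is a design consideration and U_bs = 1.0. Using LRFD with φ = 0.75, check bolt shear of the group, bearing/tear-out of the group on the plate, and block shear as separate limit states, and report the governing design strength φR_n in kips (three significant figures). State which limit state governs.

Bolt shear: A_b = π·0.5²/4 = 0.1963 in²; R_n = 68 × 0.1963 × 3 × 1 = 40.06 kips → 0.75 × 40.06 = 30 kips.
Bearing: edge l_c = 0.8438, r_n = 20.57 kips; interior l_c = 1.438, r_n = 24.38 kips; R_n = 20.57 + 2·24.38 = 69.32 kips → 52 kips.
Block shear: A_gv = 1.602, A_nv = 1.113, A_nt = 0.2148 in²; R_n = min(0.6F_uA_nv, 0.6F_yA_gv) + U_bs·F_u·A_nt = 57.38 kips → 43 kips.
Bolt shear governs: 30 kips.

30 kips (bolt shear governs)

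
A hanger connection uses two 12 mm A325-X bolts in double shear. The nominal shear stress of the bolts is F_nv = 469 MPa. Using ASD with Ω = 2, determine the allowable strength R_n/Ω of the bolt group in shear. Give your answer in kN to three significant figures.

106 kN

A_b = π × 12² / 4 = 113.1 mm².
R_n = F_nv · A_b · n · n_s = 469 × 113.1 × 2 × 2 / 1000 = 212.2 kN.
Allowable strength R_n/Ω = 212.2 / 2 = 106 kN.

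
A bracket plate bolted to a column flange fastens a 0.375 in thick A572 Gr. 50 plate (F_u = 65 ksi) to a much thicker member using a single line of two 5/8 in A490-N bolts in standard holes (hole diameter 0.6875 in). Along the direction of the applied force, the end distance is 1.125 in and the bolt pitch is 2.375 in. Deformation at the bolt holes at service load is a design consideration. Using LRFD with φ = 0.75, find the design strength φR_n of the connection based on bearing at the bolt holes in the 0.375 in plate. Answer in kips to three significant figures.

Per bolt r_n = 1.2 l_c t F_u ≤ 2.4 d t F_u; upper limit = 2.4 × 0.625 × 0.375 × 65 = 36.56 kips.
Edge bolt: l_c = 1.125 − 0.6875/2 = 0.7812 in → 1.2 × 0.7812 × 0.375 × 65 = 22.85 → r_n = 22.85 kips.
Interior bolts: l_c = 2.375 − 0.6875 = 1.688 in → 1.2 × 1.688 × 0.375 × 65 = 49.36 → r_n = 36.56 kips.
R_n = 1 × 22.85 + 1 × 36.56 = 59.41 kips.
Design strength φR_n = 0.75 × 59.41 = 44.6 kips.

44.6 kips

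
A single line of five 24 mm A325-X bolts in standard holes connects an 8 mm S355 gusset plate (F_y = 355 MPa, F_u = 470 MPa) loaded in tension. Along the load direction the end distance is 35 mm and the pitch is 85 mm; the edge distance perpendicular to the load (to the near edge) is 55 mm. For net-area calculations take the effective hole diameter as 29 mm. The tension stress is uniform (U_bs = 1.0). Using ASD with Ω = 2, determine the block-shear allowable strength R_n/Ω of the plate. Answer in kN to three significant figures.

Shear plane L_v = 35 + 4·85 = 375 mm; A_gv = 375 × 8 = 3000 mm².
A_nv = (375 − 4.5·29) × 8 = 1956 mm².
A_nt = (55 − 0.5·29) × 8 = 324 mm².
0.6 F_u A_nv = 551.6 kN; 0.6 F_y A_gv = 639 kN → shear rupture governs the shear term.
R_n = 551.6 + 1.0 × 470 × 324 / 1000 = 703.9 kN.
Allowable strength R_n/Ω = 703.9 / 2 = 352 kN.

352 kN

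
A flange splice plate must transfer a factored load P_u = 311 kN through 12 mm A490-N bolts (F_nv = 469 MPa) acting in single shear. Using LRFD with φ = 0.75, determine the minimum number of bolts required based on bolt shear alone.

8 bolts

A_b = π·12²/4 = 113.1 mm².
Per-bolt design strength φR_n = 0.75 × 469 × 113.1 × 1 / 1000 = 39.78 kN.
n ≥ 311 / 39.78 = 7.818 → use 8 bolts.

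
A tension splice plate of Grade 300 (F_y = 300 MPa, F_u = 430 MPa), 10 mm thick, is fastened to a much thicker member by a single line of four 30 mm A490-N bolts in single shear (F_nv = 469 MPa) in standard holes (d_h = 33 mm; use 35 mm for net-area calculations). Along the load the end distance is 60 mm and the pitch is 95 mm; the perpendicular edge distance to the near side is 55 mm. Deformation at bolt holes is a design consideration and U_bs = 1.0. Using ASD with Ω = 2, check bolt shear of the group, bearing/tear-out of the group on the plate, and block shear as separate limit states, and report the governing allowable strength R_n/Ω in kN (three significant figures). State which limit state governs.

Bolt shear: A_b = π·30²/4 = 706.9 mm²; R_n = 469 × 706.9 × 4 × 1 / 1000 = 1326 kN → 1326 / 2 = 663 kN.
Bearing: edge l_c = 43.5, r_n = 224.5 kN; interior l_c = 62, r_n = 309.6 kN; R_n = 224.5 + 3·309.6 = 1153 kN → 577 kN.
Block shear: A_gv = 3450, A_nv = 2225, A_nt = 375 mm²; R_n = min(0.6F_uA_nv, 0.6F_yA_gv) + U_bs·F_u·A_nt = 735.3 kN → 368 kN.
Block shear governs: 368 kN.

368 kN (block shear governs)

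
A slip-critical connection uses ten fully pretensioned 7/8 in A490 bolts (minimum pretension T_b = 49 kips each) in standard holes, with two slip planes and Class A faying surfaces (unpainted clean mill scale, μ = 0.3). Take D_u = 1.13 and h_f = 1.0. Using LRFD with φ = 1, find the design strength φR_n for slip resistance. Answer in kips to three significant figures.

R_n = μ · D_u · h_f · T_b · n_s · n_b = 0.3 × 1.13 × 1.0 × 49 × 2 × 10 = 332.2 kips.
Design strength φR_n = 1 × 332.2 = 332 kips.

332 kips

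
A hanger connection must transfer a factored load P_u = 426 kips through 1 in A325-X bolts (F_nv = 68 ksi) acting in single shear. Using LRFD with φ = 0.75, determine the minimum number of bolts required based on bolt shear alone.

11 bolts

A_b = π·1²/4 = 0.7854 in².
Per-bolt design strength φR_n = 0.75 × 68 × 0.7854 × 1 = 40.06 kips.
n ≥ 426 / 40.06 = 10.64 → use 11 bolts.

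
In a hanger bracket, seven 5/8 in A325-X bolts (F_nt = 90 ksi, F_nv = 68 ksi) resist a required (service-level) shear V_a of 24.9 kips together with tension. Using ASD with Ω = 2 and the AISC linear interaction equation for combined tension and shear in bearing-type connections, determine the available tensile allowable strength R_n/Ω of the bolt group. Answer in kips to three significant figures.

92.7 kips

A_b = π·0.625²/4 = 0.3068 in²; f_rv = 24.9 / (7 × 0.3068) = 11.59 ksi.
F'_nt = 1.3 F_nt − (Ω F_nt / F_nv) f_rv = 1.3·90 − (2·90/68)·11.59 = 86.31 ksi, capped at F_nt → F'_nt = 86.31 ksi.
R_n = F'_nt · A_b · n = 86.31 × 0.3068 × 7 = 185.4 kips.
Allowable strength R_n/Ω = 185.4 / 2 = 92.7 kips.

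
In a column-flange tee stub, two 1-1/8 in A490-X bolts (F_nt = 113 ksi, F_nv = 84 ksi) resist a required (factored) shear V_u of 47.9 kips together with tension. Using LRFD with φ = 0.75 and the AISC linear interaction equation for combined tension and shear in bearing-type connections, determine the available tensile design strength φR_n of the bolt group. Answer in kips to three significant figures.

A_b = π·1.125²/4 = 0.994 in²; f_rv = 47.9 / (2 × 0.994) = 24.09 ksi.
F'_nt = 1.3 F_nt − (F_nt / φF_nv) f_rv = 1.3·113 − (113/(0.75·84))·24.09 = 103.7 ksi, capped at F_nt → F'_nt = 103.7 ksi.
R_n = F'_nt · A_b · n = 103.7 × 0.994 × 2 = 206.1 kips.
Design strength φR_n = 0.75 × 206.1 = 155 kips.

155 kips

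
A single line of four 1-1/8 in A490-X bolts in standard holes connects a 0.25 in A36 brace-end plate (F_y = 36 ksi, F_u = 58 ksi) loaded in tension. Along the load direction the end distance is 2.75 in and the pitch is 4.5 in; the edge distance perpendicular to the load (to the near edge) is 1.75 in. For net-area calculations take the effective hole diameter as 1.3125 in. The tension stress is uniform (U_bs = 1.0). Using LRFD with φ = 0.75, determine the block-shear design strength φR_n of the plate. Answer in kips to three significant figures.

Shear plane L_v = 2.75 + 3·4.5 = 16.25 in; A_gv = 16.25 × 0.25 = 4.062 in².
A_nv = (16.25 − 3.5·1.3125) × 0.25 = 2.914 in².
A_nt = (1.75 − 0.5·1.3125) × 0.25 = 0.2734 in².
0.6 F_u A_nv = 101.4 kips; 0.6 F_y A_gv = 87.75 kips → shear yielding governs the shear term.
R_n = 87.75 + 1.0 × 58 × 0.2734 = 103.6 kips.
Design strength φR_n = 0.75 × 103.6 = 77.7 kips.

77.7 kips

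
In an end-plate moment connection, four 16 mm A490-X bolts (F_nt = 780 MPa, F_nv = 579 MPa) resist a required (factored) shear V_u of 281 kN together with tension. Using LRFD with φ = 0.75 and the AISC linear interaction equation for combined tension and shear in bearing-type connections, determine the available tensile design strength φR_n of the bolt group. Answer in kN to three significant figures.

233 kN

A_b = π·16²/4 = 201.1 mm²; f_rv = 281 × 1000 / (4 × 201.1) = 349.4 MPa.
F'_nt = 1.3 F_nt − (F_nt / φF_nv) f_rv = 1.3·780 − (780/(0.75·579))·349.4 = 386.4 MPa, capped at F_nt → F'_nt = 386.4 MPa.
R_n = F'_nt · A_b · n = 386.4 × 201.1 × 4 / 1000 = 310.8 kN.
Design strength φR_n = 0.75 × 310.8 = 233 kN.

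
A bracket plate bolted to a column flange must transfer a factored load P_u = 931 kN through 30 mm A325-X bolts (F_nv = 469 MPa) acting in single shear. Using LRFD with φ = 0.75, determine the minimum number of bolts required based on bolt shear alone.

4 bolts

A_b = π·30²/4 = 706.9 mm².
Per-bolt design strength φR_n = 0.75 × 469 × 706.9 × 1 / 1000 = 248.6 kN.
n ≥ 931 / 248.6 = 3.744 → use 4 bolts.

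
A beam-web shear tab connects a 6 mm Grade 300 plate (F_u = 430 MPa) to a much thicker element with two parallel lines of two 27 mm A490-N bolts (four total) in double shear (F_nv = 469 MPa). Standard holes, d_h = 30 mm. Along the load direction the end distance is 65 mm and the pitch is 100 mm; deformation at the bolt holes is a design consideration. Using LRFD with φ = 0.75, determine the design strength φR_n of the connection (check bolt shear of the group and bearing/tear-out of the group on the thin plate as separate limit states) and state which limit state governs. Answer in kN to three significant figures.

483 kN (bearing governs)

Bolt shear: A_b = π·27²/4 = 572.6 mm²; R_n = 469 × 572.6 × 4 × 2 / 1000 = 2148 kN → 0.75 × 2148 = 1610 kN.
Bearing (1.2 l_c t F_u ≤ 2.4 d t F_u): upper limit = 2.4·27·6·430 / 1000 = 167.2 kN.
  Edge l_c = 65 − 30/2 = 50 → r_n = 154.8 kN; interior l_c = 100 − 30 = 70 → r_n = 167.2 kN.
  R_n,bearing = 2·154.8 + 2·167.2 = 644 kN → 0.75 × 644 = 483 kN.
Bearing governs: 483 kN.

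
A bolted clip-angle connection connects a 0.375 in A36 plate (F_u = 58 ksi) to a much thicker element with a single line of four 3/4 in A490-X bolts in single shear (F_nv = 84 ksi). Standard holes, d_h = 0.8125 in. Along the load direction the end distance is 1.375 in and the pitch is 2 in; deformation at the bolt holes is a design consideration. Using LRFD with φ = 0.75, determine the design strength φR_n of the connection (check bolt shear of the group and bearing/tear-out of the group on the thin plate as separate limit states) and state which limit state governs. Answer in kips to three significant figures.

Bolt shear: A_b = π·0.75²/4 = 0.4418 in²; R_n = 84 × 0.4418 × 4 × 1 = 148.4 kips → 0.75 × 148.4 = 111 kips.
Bearing (1.2 l_c t F_u ≤ 2.4 d t F_u): upper limit = 2.4·0.75·0.375·58 = 39.15 kips.
  Edge l_c = 1.375 − 0.8125/2 = 0.9688 → r_n = 25.28 kips; interior l_c = 2 − 0.8125 = 1.188 → r_n = 30.99 kips.
  R_n,bearing = 1·25.28 + 3·30.99 = 118.3 kips → 0.75 × 118.3 = 88.7 kips.
Bearing governs: 88.7 kips.

88.7 kips (bearing governs)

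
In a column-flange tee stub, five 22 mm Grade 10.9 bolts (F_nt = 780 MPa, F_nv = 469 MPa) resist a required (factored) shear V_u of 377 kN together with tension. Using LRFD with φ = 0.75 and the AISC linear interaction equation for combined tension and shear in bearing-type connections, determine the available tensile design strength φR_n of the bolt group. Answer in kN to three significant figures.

A_b = π·22²/4 = 380.1 mm²; f_rv = 377 × 1000 / (5 × 380.1) = 198.4 MPa.
F'_nt = 1.3 F_nt − (F_nt / φF_nv) f_rv = 1.3·780 − (780/(0.75·469))·198.4 = 574.2 MPa, capped at F_nt → F'_nt = 574.2 MPa.
R_n = F'_nt · A_b · n = 574.2 × 380.1 × 5 / 1000 = 1091 kN.
Design strength φR_n = 0.75 × 1091 = 818 kN.

818 kN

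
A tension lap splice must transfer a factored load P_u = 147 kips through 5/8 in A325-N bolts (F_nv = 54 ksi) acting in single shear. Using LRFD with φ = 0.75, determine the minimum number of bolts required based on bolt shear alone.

A_b = π·0.625²/4 = 0.3068 in².
Per-bolt design strength φR_n = 0.75 × 54 × 0.3068 × 1 = 12.43 kips.
n ≥ 147 / 12.43 = 11.83 → use 12 bolts.

12 bolts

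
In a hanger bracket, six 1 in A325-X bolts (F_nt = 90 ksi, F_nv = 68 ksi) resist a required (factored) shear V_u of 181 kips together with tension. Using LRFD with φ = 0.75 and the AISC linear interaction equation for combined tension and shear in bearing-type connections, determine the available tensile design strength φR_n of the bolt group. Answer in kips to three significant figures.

A_b = π·1²/4 = 0.7854 in²; f_rv = 181 / (6 × 0.7854) = 38.41 ksi.
F'_nt = 1.3 F_nt − (F_nt / φF_nv) f_rv = 1.3·90 − (90/(0.75·68))·38.41 = 49.22 ksi, capped at F_nt → F'_nt = 49.22 ksi.
R_n = F'_nt · A_b · n = 49.22 × 0.7854 × 6 = 231.9 kips.
Design strength φR_n = 0.75 × 231.9 = 174 kips.

174 kips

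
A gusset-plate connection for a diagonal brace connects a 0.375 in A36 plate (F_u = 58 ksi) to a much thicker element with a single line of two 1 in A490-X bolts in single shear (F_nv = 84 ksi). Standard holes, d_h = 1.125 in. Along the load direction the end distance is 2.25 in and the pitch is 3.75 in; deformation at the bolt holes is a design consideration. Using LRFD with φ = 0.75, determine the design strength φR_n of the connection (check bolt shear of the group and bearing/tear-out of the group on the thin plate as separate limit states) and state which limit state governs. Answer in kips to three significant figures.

72.2 kips (bearing governs)

Bolt shear: A_b = π·1²/4 = 0.7854 in²; R_n = 84 × 0.7854 × 2 × 1 = 131.9 kips → 0.75 × 131.9 = 99 kips.
Bearing (1.2 l_c t F_u ≤ 2.4 d t F_u): upper limit = 2.4·1·0.375·58 = 52.2 kips.
  Edge l_c = 2.25 − 1.125/2 = 1.688 → r_n = 44.04 kips; interior l_c = 3.75 − 1.125 = 2.625 → r_n = 52.2 kips.
  R_n,bearing = 1·44.04 + 1·52.2 = 96.24 kips → 0.75 × 96.24 = 72.2 kips.
Bearing governs: 72.2 kips.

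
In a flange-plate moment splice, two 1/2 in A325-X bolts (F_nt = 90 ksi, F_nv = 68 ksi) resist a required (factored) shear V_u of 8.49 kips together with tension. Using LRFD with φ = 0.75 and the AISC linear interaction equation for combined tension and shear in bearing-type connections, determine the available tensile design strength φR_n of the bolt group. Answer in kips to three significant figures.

23.2 kips

A_b = π·0.5²/4 = 0.1963 in²; f_rv = 8.49 / (2 × 0.1963) = 21.62 ksi.
F'_nt = 1.3 F_nt − (F_nt / φF_nv) f_rv = 1.3·90 − (90/(0.75·68))·21.62 = 78.85 ksi, capped at F_nt → F'_nt = 78.85 ksi.
R_n = F'_nt · A_b · n = 78.85 × 0.1963 × 2 = 30.96 kips.
Design strength φR_n = 0.75 × 30.96 = 23.2 kips.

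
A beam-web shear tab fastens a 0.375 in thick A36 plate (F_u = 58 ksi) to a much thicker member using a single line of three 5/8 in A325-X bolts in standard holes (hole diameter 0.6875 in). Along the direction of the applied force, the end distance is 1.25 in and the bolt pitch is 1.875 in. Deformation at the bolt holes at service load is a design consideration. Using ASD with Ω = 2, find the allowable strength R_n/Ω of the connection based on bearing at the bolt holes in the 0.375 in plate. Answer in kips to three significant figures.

42.8 kips

Per bolt r_n = 1.2 l_c t F_u ≤ 2.4 d t F_u; upper limit = 2.4 × 0.625 × 0.375 × 58 = 32.62 kips.
Edge bolt: l_c = 1.25 − 0.6875/2 = 0.9062 in → 1.2 × 0.9062 × 0.375 × 58 = 23.65 → r_n = 23.65 kips.
Interior bolts: l_c = 1.875 − 0.6875 = 1.188 in → 1.2 × 1.188 × 0.375 × 58 = 30.99 → r_n = 30.99 kips.
R_n = 1 × 23.65 + 2 × 30.99 = 85.64 kips.
Allowable strength R_n/Ω = 85.64 / 2 = 42.8 kips.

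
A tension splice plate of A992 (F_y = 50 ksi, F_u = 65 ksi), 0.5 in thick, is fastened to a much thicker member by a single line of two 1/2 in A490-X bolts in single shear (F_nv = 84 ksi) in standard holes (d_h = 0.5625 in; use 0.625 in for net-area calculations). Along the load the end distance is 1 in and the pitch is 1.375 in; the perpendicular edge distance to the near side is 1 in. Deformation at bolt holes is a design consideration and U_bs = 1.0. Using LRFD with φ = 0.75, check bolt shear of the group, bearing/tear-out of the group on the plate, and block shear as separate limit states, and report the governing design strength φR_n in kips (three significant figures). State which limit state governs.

Bolt shear: A_b = π·0.5²/4 = 0.1963 in²; R_n = 84 × 0.1963 × 2 × 1 = 32.99 kips → 0.75 × 32.99 = 24.7 kips.
Bearing: edge l_c = 0.7188, r_n = 28.03 kips; interior l_c = 0.8125, r_n = 31.69 kips; R_n = 28.03 + 1·31.69 = 59.72 kips → 44.8 kips.
Block shear: A_gv = 1.188, A_nv = 0.7188, A_nt = 0.3438 in²; R_n = min(0.6F_uA_nv, 0.6F_yA_gv) + U_bs·F_u·A_nt = 50.38 kips → 37.8 kips.
Bolt shear governs: 24.7 kips.

24.7 kips (bolt shear governs)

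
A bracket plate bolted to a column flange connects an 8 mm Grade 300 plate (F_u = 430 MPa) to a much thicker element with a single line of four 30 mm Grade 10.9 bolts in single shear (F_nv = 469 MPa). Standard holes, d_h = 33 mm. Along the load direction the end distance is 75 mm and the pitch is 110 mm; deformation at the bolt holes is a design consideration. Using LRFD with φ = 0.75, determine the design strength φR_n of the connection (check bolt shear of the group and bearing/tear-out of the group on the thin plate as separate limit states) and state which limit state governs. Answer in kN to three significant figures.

Bolt shear: A_b = π·30²/4 = 706.9 mm²; R_n = 469 × 706.9 × 4 × 1 / 1000 = 1326 kN → 0.75 × 1326 = 995 kN.
Bearing (1.2 l_c t F_u ≤ 2.4 d t F_u): upper limit = 2.4·30·8·430 / 1000 = 247.7 kN.
  Edge l_c = 75 − 33/2 = 58.5 → r_n = 241.5 kN; interior l_c = 110 − 33 = 77 → r_n = 247.7 kN.
  R_n,bearing = 1·241.5 + 3·247.7 = 984.5 kN → 0.75 × 984.5 = 738 kN.
Bearing governs: 738 kN.

738 kN (bearing governs)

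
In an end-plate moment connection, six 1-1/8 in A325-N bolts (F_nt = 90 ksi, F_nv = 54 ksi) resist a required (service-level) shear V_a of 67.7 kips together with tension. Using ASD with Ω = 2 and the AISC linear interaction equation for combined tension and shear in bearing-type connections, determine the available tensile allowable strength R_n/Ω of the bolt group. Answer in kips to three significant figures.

A_b = π·1.125²/4 = 0.994 in²; f_rv = 67.7 / (6 × 0.994) = 11.35 ksi.
F'_nt = 1.3 F_nt − (Ω F_nt / F_nv) f_rv = 1.3·90 − (2·90/54)·11.35 = 79.16 ksi, capped at F_nt → F'_nt = 79.16 ksi.
R_n = F'_nt · A_b · n = 79.16 × 0.994 × 6 = 472.1 kips.
Allowable strength R_n/Ω = 472.1 / 2 = 236 kips.

236 kips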